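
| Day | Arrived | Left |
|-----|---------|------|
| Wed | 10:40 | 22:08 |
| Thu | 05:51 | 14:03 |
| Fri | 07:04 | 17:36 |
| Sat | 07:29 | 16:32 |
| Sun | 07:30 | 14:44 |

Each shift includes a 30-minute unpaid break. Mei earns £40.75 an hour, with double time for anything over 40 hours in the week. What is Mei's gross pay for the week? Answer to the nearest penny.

Wed: 10:40–22:08 = 11 h 28 min; less 30 min break → 10 h 58 min
Thu: 05:51–14:03 = 8 h 12 min; less 30 min break → 7 h 42 min
Fri: 07:04–17:36 = 10 h 32 min; less 30 min break → 10 h 2 min
Sat: 07:29–16:32 = 9 h 3 min; less 30 min break → 8 h 33 min
Sun: 07:30–14:44 = 7 h 14 min; less 30 min break → 6 h 44 min
Total worked: 43 h 59 min = 2639 min.
Regular 40 h 0 min = 2400 min at £40.75/h; overtime 3 h 59 min = 239 min at £81.50/h.
Pay = (2400 × £40.75 + 239 × £81.50) ÷ 60 = £1954.64.

£1954.64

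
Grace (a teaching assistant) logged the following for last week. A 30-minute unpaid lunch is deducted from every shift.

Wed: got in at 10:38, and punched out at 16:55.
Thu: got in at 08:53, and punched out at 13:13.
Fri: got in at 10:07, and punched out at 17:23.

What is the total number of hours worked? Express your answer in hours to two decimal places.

Wed: 10:38–16:55 = 6 h 17 min; less 30 min break → 5 h 47 min
Thu: 08:53–13:13 = 4 h 20 min; less 30 min break → 3 h 50 min
Fri: 10:07–17:23 = 7 h 16 min; less 30 min break → 6 h 46 min
Total: 5 h 47 min + 3 h 50 min + 6 h 46 min = 16 h 23 min.

16.38 hours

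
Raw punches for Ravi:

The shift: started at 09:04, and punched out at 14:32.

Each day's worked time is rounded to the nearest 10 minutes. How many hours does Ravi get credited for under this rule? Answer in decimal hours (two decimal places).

5.50 hours

The shift: 09:04–14:32 = 5 h 28 min → rounds to 5 h 30 min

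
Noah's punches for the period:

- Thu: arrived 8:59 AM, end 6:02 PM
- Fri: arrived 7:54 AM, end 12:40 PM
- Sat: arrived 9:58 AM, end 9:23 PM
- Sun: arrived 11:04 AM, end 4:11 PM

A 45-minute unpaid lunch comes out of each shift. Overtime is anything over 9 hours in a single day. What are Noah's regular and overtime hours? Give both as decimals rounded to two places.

Regular 25.68 hours, overtime 1.67 hours

Thu: 8:59 AM–6:02 PM = 9 h 3 min; less 45 min break → 8 h 18 min
Fri: 7:54 AM–12:40 PM = 4 h 46 min; less 45 min break → 4 h 1 min
Sat: 9:58 AM–9:23 PM = 11 h 25 min; less 45 min break → 10 h 40 min
Sun: 11:04 AM–4:11 PM = 5 h 7 min; less 45 min break → 4 h 22 min
Thu reg 8 h 18 min / OT 0 h 0 min; Fri reg 4 h 1 min / OT 0 h 0 min; Sat reg 9 h 0 min / OT 1 h 40 min; Sun reg 4 h 22 min / OT 0 h 0 min.
Totals: regular 25 h 41 min, overtime 1 h 40 min.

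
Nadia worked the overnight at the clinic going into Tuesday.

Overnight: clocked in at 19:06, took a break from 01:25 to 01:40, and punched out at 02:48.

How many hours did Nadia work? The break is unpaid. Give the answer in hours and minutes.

Overnight: 19:06 → midnight = 4 h 54 min; midnight → 02:48 = 2 h 48 min; span 7 h 42 min; less 15 min break → 7 h 27 min

7 h 27 min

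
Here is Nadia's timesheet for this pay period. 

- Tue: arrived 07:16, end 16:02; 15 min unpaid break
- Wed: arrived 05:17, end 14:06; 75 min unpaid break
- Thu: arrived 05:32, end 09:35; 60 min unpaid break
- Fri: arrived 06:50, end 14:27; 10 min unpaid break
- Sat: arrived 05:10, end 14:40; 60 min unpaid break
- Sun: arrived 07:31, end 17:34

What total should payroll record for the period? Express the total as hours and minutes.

45 h 8 min

Tue: 07:16–16:02 = 8 h 46 min; less 15 min break → 8 h 31 min
Wed: 05:17–14:06 = 8 h 49 min; less 75 min break → 7 h 34 min
Thu: 05:32–09:35 = 4 h 3 min; less 60 min break → 3 h 3 min
Fri: 06:50–14:27 = 7 h 37 min; less 10 min break → 7 h 27 min
Sat: 05:10–14:40 = 9 h 30 min; less 60 min break → 8 h 30 min
Sun: 07:31–17:34 = 10 h 3 min
Total: 8 h 31 min + 7 h 34 min + 3 h 3 min + 7 h 27 min + 8 h 30 min + 10 h 3 min = 45 h 8 min.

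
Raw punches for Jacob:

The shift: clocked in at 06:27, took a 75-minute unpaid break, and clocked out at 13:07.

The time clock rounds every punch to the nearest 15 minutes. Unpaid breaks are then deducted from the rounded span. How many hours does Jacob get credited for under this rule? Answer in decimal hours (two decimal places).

5.25 hours

The shift: in 06:27→06:30, out 13:07→13:00; 6 h 30 min − 75 min = 5 h 15 min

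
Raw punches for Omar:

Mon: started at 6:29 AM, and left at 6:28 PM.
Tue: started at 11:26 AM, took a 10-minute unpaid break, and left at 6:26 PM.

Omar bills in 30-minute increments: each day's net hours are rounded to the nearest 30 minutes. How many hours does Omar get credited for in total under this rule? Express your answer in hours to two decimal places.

Mon: 6:29 AM–6:28 PM = 11 h 59 min → rounds to 12 h 0 min
Tue: 11:26 AM–6:26 PM = 7 h 0 min − 10 min = 6 h 50 min → rounds to 7 h 0 min
Total credited: 19 h 0 min.

19.00 hours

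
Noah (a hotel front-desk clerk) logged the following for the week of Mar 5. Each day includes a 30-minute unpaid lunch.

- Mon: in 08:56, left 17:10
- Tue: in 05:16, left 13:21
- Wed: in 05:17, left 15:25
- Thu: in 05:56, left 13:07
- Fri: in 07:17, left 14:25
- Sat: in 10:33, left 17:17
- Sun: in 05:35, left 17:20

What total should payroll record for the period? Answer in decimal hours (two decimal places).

Mon: 08:56–17:10 = 8 h 14 min; less 30 min break → 7 h 44 min
Tue: 05:16–13:21 = 8 h 5 min; less 30 min break → 7 h 35 min
Wed: 05:17–15:25 = 10 h 8 min; less 30 min break → 9 h 38 min
Thu: 05:56–13:07 = 7 h 11 min; less 30 min break → 6 h 41 min
Fri: 07:17–14:25 = 7 h 8 min; less 30 min break → 6 h 38 min
Sat: 10:33–17:17 = 6 h 44 min; less 30 min break → 6 h 14 min
Sun: 05:35–17:20 = 11 h 45 min; less 30 min break → 11 h 15 min
Total: 7 h 44 min + 7 h 35 min + 9 h 38 min + 6 h 41 min + 6 h 38 min + 6 h 14 min + 11 h 15 min = 55 h 45 min.

55.75 hours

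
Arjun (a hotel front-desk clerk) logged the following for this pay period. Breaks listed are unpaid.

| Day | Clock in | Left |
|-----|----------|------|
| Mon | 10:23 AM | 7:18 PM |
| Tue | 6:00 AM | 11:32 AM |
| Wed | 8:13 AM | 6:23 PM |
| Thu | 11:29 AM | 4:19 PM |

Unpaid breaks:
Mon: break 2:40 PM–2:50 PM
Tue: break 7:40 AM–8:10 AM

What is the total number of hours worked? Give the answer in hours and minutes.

Mon: 10:23 AM–7:18 PM = 8 h 55 min; less 10 min break → 8 h 45 min
Tue: 6:00 AM–11:32 AM = 5 h 32 min; less 30 min break → 5 h 2 min
Wed: 8:13 AM–6:23 PM = 10 h 10 min
Thu: 11:29 AM–4:19 PM = 4 h 50 min
Total: 8 h 45 min + 5 h 2 min + 10 h 10 min + 4 h 50 min = 28 h 47 min.

28 h 47 min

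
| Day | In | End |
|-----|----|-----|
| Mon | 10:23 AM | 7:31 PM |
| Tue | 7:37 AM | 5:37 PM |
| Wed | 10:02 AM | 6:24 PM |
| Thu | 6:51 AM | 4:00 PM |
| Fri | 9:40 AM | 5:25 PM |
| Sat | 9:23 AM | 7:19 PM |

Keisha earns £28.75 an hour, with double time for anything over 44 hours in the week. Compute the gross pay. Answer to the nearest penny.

Mon: 10:23 AM–7:31 PM = 9 h 8 min
Tue: 7:37 AM–5:37 PM = 10 h 0 min
Wed: 10:02 AM–6:24 PM = 8 h 22 min
Thu: 6:51 AM–4:00 PM = 9 h 9 min
Fri: 9:40 AM–5:25 PM = 7 h 45 min
Sat: 9:23 AM–7:19 PM = 9 h 56 min
Total worked: 54 h 20 min = 3260 min.
Regular 44 h 0 min = 2640 min at £28.75/h; overtime 10 h 20 min = 620 min at £57.50/h.
Pay = (2640 × £28.75 + 620 × £57.50) ÷ 60 = £1859.17.

£1859.17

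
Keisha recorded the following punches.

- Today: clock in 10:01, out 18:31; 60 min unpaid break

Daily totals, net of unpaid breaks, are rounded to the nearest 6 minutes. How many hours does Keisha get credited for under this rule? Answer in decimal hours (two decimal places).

Today: 10:01–18:31 = 8 h 30 min − 60 min = 7 h 30 min → rounds to 7 h 30 min

7.50 hours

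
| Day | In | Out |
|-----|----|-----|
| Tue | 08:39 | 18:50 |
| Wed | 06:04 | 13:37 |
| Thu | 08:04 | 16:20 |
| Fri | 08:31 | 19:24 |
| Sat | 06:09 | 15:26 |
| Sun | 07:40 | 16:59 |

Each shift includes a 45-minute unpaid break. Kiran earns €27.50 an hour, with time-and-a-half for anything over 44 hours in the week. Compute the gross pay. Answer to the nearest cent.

€1498.06

Tue: 08:39–18:50 = 10 h 11 min; less 45 min break → 9 h 26 min
Wed: 06:04–13:37 = 7 h 33 min; less 45 min break → 6 h 48 min
Thu: 08:04–16:20 = 8 h 16 min; less 45 min break → 7 h 31 min
Fri: 08:31–19:24 = 10 h 53 min; less 45 min break → 10 h 8 min
Sat: 06:09–15:26 = 9 h 17 min; less 45 min break → 8 h 32 min
Sun: 07:40–16:59 = 9 h 19 min; less 45 min break → 8 h 34 min
Total worked: 50 h 59 min = 3059 min.
Regular 44 h 0 min = 2640 min at €27.50/h; overtime 6 h 59 min = 419 min at €41.25/h.
Pay = (2640 × €27.50 + 419 × €41.25) ÷ 60 = €1498.06.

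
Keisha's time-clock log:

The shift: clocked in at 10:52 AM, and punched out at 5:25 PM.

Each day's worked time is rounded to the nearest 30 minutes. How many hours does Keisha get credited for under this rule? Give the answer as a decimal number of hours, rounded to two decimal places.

The shift: 10:52 AM–5:25 PM = 6 h 33 min → rounds to 6 h 30 min

6.50 hours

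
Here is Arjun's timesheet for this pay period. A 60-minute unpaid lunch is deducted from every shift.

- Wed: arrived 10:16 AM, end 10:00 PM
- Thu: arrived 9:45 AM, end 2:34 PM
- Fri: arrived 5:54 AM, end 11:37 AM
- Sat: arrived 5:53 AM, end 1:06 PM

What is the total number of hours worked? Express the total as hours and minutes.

25 h 29 min

Wed: 10:16 AM–10:00 PM = 11 h 44 min; less 60 min break → 10 h 44 min
Thu: 9:45 AM–2:34 PM = 4 h 49 min; less 60 min break → 3 h 49 min
Fri: 5:54 AM–11:37 AM = 5 h 43 min; less 60 min break → 4 h 43 min
Sat: 5:53 AM–1:06 PM = 7 h 13 min; less 60 min break → 6 h 13 min
Total: 10 h 44 min + 3 h 49 min + 4 h 43 min + 6 h 13 min = 25 h 29 min.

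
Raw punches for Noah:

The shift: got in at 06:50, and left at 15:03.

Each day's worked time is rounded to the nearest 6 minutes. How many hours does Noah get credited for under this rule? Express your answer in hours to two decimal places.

8.20 hours

The shift: 06:50–15:03 = 8 h 13 min → rounds to 8 h 12 min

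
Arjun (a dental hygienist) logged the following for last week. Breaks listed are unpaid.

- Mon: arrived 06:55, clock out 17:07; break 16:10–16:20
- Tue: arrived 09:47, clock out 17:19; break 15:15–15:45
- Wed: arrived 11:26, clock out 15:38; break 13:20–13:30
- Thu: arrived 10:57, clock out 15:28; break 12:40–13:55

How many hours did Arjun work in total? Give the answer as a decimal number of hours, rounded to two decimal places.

Mon: 06:55–17:07 = 10 h 12 min; less 10 min break → 10 h 2 min
Tue: 09:47–17:19 = 7 h 32 min; less 30 min break → 7 h 2 min
Wed: 11:26–15:38 = 4 h 12 min; less 10 min break → 4 h 2 min
Thu: 10:57–15:28 = 4 h 31 min; less 75 min break → 3 h 16 min
Total: 10 h 2 min + 7 h 2 min + 4 h 2 min + 3 h 16 min = 24 h 22 min.

24.37 hours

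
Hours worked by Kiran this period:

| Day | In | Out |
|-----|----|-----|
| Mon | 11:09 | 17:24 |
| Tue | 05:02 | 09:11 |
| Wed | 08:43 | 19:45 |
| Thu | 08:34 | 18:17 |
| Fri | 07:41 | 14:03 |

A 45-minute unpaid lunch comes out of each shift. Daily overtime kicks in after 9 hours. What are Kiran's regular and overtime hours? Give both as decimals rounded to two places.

Mon: 11:09–17:24 = 6 h 15 min; less 45 min break → 5 h 30 min
Tue: 05:02–09:11 = 4 h 9 min; less 45 min break → 3 h 24 min
Wed: 08:43–19:45 = 11 h 2 min; less 45 min break → 10 h 17 min
Thu: 08:34–18:17 = 9 h 43 min; less 45 min break → 8 h 58 min
Fri: 07:41–14:03 = 6 h 22 min; less 45 min break → 5 h 37 min
Mon reg 5 h 30 min / OT 0 h 0 min; Tue reg 3 h 24 min / OT 0 h 0 min; Wed reg 9 h 0 min / OT 1 h 17 min; Thu reg 8 h 58 min / OT 0 h 0 min; Fri reg 5 h 37 min / OT 0 h 0 min.
Totals: regular 32 h 29 min, overtime 1 h 17 min.

Regular 32.48 hours, overtime 1.28 hours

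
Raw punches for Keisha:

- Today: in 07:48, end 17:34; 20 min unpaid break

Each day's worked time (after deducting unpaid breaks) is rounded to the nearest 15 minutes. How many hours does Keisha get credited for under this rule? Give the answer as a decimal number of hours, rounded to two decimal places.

9.50 hours

Today: 07:48–17:34 = 9 h 46 min − 20 min = 9 h 26 min → rounds to 9 h 30 min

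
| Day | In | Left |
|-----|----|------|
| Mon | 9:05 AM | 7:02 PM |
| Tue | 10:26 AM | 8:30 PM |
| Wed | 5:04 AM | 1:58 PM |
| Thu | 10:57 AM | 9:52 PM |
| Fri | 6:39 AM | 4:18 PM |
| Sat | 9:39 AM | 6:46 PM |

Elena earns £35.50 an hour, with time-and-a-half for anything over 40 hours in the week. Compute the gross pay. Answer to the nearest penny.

£2410.45

Mon: 9:05 AM–7:02 PM = 9 h 57 min
Tue: 10:26 AM–8:30 PM = 10 h 4 min
Wed: 5:04 AM–1:58 PM = 8 h 54 min
Thu: 10:57 AM–9:52 PM = 10 h 55 min
Fri: 6:39 AM–4:18 PM = 9 h 39 min
Sat: 9:39 AM–6:46 PM = 9 h 7 min
Total worked: 58 h 36 min = 3516 min.
Regular 40 h 0 min = 2400 min at £35.50/h; overtime 18 h 36 min = 1116 min at £53.25/h.
Pay = (2400 × £35.50 + 1116 × £53.25) ÷ 60 = £2410.45.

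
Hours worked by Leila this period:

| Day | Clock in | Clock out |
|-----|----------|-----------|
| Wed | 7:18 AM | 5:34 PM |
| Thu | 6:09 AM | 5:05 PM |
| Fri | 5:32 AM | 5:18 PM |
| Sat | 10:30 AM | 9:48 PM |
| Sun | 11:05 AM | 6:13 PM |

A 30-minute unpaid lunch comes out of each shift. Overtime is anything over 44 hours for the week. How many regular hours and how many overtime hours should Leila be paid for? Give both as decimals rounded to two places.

Wed: 7:18 AM–5:34 PM = 10 h 16 min; less 30 min break → 9 h 46 min
Thu: 6:09 AM–5:05 PM = 10 h 56 min; less 30 min break → 10 h 26 min
Fri: 5:32 AM–5:18 PM = 11 h 46 min; less 30 min break → 11 h 16 min
Sat: 10:30 AM–9:48 PM = 11 h 18 min; less 30 min break → 10 h 48 min
Sun: 11:05 AM–6:13 PM = 7 h 8 min; less 30 min break → 6 h 38 min
Total worked: 48 h 54 min = 48.90 h.
Threshold 44 h → overtime 4 h 54 min, regular 44 h 0 min.

Regular 44.00 hours, overtime 4.90 hours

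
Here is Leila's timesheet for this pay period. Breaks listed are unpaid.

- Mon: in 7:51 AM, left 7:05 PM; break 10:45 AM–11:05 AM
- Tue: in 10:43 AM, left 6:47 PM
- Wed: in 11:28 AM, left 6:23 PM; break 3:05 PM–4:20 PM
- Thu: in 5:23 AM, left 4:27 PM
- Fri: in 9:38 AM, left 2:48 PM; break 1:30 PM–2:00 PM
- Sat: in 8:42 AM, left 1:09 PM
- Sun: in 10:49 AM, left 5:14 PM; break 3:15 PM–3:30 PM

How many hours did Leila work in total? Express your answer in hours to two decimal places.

50.98 hours

Mon: 7:51 AM–7:05 PM = 11 h 14 min; less 20 min break → 10 h 54 min
Tue: 10:43 AM–6:47 PM = 8 h 4 min
Wed: 11:28 AM–6:23 PM = 6 h 55 min; less 75 min break → 5 h 40 min
Thu: 5:23 AM–4:27 PM = 11 h 4 min
Fri: 9:38 AM–2:48 PM = 5 h 10 min; less 30 min break → 4 h 40 min
Sat: 8:42 AM–1:09 PM = 4 h 27 min
Sun: 10:49 AM–5:14 PM = 6 h 25 min; less 15 min break → 6 h 10 min
Total: 10 h 54 min + 8 h 4 min + 5 h 40 min + 11 h 4 min + 4 h 40 min + 4 h 27 min + 6 h 10 min = 50 h 59 min.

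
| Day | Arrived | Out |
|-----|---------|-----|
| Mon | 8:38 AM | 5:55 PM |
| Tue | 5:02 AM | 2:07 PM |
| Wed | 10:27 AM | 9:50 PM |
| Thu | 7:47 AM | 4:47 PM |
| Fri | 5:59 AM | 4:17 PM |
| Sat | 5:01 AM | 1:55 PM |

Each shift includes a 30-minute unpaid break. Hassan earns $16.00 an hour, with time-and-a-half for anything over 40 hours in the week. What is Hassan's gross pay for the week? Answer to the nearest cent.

$998.80

Mon: 8:38 AM–5:55 PM = 9 h 17 min; less 30 min break → 8 h 47 min
Tue: 5:02 AM–2:07 PM = 9 h 5 min; less 30 min break → 8 h 35 min
Wed: 10:27 AM–9:50 PM = 11 h 23 min; less 30 min break → 10 h 53 min
Thu: 7:47 AM–4:47 PM = 9 h 0 min; less 30 min break → 8 h 30 min
Fri: 5:59 AM–4:17 PM = 10 h 18 min; less 30 min break → 9 h 48 min
Sat: 5:01 AM–1:55 PM = 8 h 54 min; less 30 min break → 8 h 24 min
Total worked: 54 h 57 min = 3297 min.
Regular 40 h 0 min = 2400 min at $16.00/h; overtime 14 h 57 min = 897 min at $24.00/h.
Pay = (2400 × $16.00 + 897 × $24.00) ÷ 60 = $998.80.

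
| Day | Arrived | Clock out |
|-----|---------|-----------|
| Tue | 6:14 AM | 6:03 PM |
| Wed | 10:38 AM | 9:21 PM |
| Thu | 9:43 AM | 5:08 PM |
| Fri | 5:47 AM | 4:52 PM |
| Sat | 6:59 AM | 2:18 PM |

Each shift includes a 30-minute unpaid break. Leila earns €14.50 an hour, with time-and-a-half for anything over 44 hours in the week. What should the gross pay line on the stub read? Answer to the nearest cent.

€678.24

Tue: 6:14 AM–6:03 PM = 11 h 49 min; less 30 min break → 11 h 19 min
Wed: 10:38 AM–9:21 PM = 10 h 43 min; less 30 min break → 10 h 13 min
Thu: 9:43 AM–5:08 PM = 7 h 25 min; less 30 min break → 6 h 55 min
Fri: 5:47 AM–4:52 PM = 11 h 5 min; less 30 min break → 10 h 35 min
Sat: 6:59 AM–2:18 PM = 7 h 19 min; less 30 min break → 6 h 49 min
Total worked: 45 h 51 min = 2751 min.
Regular 44 h 0 min = 2640 min at €14.50/h; overtime 1 h 51 min = 111 min at €21.75/h.
Pay = (2640 × €14.50 + 111 × €21.75) ÷ 60 = €678.24.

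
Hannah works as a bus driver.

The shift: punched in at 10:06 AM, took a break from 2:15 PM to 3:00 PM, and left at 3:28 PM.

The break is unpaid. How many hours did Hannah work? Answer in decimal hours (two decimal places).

4.62 hours

The shift: 10:06 AM–3:28 PM = 5 h 22 min; less 45 min break → 4 h 37 min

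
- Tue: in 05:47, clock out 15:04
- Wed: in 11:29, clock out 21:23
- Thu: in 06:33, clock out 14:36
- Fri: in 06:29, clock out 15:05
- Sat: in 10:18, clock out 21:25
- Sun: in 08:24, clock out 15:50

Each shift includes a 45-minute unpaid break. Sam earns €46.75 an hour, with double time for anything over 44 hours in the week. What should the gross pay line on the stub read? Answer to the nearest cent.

€2607.09

Tue: 05:47–15:04 = 9 h 17 min; less 45 min break → 8 h 32 min
Wed: 11:29–21:23 = 9 h 54 min; less 45 min break → 9 h 9 min
Thu: 06:33–14:36 = 8 h 3 min; less 45 min break → 7 h 18 min
Fri: 06:29–15:05 = 8 h 36 min; less 45 min break → 7 h 51 min
Sat: 10:18–21:25 = 11 h 7 min; less 45 min break → 10 h 22 min
Sun: 08:24–15:50 = 7 h 26 min; less 45 min break → 6 h 41 min
Total worked: 49 h 53 min = 2993 min.
Regular 44 h 0 min = 2640 min at €46.75/h; overtime 5 h 53 min = 353 min at €93.50/h.
Pay = (2640 × €46.75 + 353 × €93.50) ÷ 60 = €2607.09.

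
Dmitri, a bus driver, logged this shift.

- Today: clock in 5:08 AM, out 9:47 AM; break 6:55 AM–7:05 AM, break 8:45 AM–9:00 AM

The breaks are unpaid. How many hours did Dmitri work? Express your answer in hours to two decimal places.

Today: 5:08 AM–9:47 AM = 4 h 39 min; less 25 min break → 4 h 14 min

4.23 hours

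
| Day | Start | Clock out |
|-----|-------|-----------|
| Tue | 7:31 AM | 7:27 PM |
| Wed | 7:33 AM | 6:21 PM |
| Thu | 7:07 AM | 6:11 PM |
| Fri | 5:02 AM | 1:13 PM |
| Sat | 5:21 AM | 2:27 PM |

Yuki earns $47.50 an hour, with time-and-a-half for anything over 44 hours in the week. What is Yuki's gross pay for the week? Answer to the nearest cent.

Tue: 7:31 AM–7:27 PM = 11 h 56 min
Wed: 7:33 AM–6:21 PM = 10 h 48 min
Thu: 7:07 AM–6:11 PM = 11 h 4 min
Fri: 5:02 AM–1:13 PM = 8 h 11 min
Sat: 5:21 AM–2:27 PM = 9 h 6 min
Total worked: 51 h 5 min = 3065 min.
Regular 44 h 0 min = 2640 min at $47.50/h; overtime 7 h 5 min = 425 min at $71.25/h.
Pay = (2640 × $47.50 + 425 × $71.25) ÷ 60 = $2594.69.

$2594.69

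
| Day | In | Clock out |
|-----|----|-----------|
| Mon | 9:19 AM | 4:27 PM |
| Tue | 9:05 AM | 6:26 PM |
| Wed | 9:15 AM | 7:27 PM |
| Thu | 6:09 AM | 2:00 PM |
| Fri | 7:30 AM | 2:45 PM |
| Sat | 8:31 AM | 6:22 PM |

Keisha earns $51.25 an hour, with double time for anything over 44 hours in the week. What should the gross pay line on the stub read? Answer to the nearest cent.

$3037.42

Mon: 9:19 AM–4:27 PM = 7 h 8 min
Tue: 9:05 AM–6:26 PM = 9 h 21 min
Wed: 9:15 AM–7:27 PM = 10 h 12 min
Thu: 6:09 AM–2:00 PM = 7 h 51 min
Fri: 7:30 AM–2:45 PM = 7 h 15 min
Sat: 8:31 AM–6:22 PM = 9 h 51 min
Total worked: 51 h 38 min = 3098 min.
Regular 44 h 0 min = 2640 min at $51.25/h; overtime 7 h 38 min = 458 min at $102.50/h.
Pay = (2640 × $51.25 + 458 × $102.50) ÷ 60 = $3037.42.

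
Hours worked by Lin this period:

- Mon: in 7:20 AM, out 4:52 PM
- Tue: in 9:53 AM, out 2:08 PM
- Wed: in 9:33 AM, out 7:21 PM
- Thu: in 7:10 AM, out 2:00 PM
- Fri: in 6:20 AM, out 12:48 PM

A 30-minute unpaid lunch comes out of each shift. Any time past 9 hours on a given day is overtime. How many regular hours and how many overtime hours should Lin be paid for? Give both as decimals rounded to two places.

Mon: 7:20 AM–4:52 PM = 9 h 32 min; less 30 min break → 9 h 2 min
Tue: 9:53 AM–2:08 PM = 4 h 15 min; less 30 min break → 3 h 45 min
Wed: 9:33 AM–7:21 PM = 9 h 48 min; less 30 min break → 9 h 18 min
Thu: 7:10 AM–2:00 PM = 6 h 50 min; less 30 min break → 6 h 20 min
Fri: 6:20 AM–12:48 PM = 6 h 28 min; less 30 min break → 5 h 58 min
Mon reg 9 h 0 min / OT 0 h 2 min; Tue reg 3 h 45 min / OT 0 h 0 min; Wed reg 9 h 0 min / OT 0 h 18 min; Thu reg 6 h 20 min / OT 0 h 0 min; Fri reg 5 h 58 min / OT 0 h 0 min.
Totals: regular 34 h 3 min, overtime 0 h 20 min.

Regular 34.05 hours, overtime 0.33 hours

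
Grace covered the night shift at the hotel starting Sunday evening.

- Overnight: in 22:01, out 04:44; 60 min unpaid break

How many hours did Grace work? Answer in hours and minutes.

5 h 43 min

Overnight: 22:01 → midnight = 1 h 59 min; midnight → 04:44 = 4 h 44 min; span 6 h 43 min; less 60 min break → 5 h 43 min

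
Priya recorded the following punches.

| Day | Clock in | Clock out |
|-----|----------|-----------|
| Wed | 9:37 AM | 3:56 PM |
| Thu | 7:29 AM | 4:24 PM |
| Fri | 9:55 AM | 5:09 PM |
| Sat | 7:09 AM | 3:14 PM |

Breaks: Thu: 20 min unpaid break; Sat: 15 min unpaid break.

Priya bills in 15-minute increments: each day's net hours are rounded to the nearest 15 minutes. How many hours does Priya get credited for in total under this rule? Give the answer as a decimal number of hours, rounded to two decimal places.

29.75 hours

Wed: 9:37 AM–3:56 PM = 6 h 19 min → rounds to 6 h 15 min
Thu: 7:29 AM–4:24 PM = 8 h 55 min − 20 min = 8 h 35 min → rounds to 8 h 30 min
Fri: 9:55 AM–5:09 PM = 7 h 14 min → rounds to 7 h 15 min
Sat: 7:09 AM–3:14 PM = 8 h 5 min − 15 min = 7 h 50 min → rounds to 7 h 45 min
Total credited: 29 h 45 min.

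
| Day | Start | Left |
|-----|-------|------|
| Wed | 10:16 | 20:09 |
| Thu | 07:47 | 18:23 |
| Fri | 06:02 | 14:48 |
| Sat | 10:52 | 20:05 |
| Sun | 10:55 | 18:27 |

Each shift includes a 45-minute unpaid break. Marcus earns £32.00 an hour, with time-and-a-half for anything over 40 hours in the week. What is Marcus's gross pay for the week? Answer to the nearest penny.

£1388.00

Wed: 10:16–20:09 = 9 h 53 min; less 45 min break → 9 h 8 min
Thu: 07:47–18:23 = 10 h 36 min; less 45 min break → 9 h 51 min
Fri: 06:02–14:48 = 8 h 46 min; less 45 min break → 8 h 1 min
Sat: 10:52–20:05 = 9 h 13 min; less 45 min break → 8 h 28 min
Sun: 10:55–18:27 = 7 h 32 min; less 45 min break → 6 h 47 min
Total worked: 42 h 15 min = 2535 min.
Regular 40 h 0 min = 2400 min at £32.00/h; overtime 2 h 15 min = 135 min at £48.00/h.
Pay = (2400 × £32.00 + 135 × £48.00) ÷ 60 = £1388.00.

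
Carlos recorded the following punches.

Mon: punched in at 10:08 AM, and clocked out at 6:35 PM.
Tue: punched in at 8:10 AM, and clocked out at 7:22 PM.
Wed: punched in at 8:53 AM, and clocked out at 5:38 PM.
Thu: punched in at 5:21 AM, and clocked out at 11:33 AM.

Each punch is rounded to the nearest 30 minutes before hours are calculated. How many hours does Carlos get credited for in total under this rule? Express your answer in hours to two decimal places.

34.50 hours

Mon: in 10:08 AM→10:00 AM, out 6:35 PM→6:30 PM; 8 h 30 min
Tue: in 8:10 AM→8:00 AM, out 7:22 PM→7:30 PM; 11 h 30 min
Wed: in 8:53 AM→9:00 AM, out 5:38 PM→5:30 PM; 8 h 30 min
Thu: in 5:21 AM→5:30 AM, out 11:33 AM→11:30 AM; 6 h 0 min
Total credited: 34 h 30 min.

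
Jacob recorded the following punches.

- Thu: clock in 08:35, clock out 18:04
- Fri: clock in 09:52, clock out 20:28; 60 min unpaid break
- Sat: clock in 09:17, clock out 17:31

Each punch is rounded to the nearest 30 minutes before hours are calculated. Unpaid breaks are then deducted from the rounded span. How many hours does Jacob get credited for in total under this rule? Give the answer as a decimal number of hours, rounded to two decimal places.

27.00 hours

Thu: in 08:35→08:30, out 18:04→18:00; 9 h 30 min
Fri: in 09:52→10:00, out 20:28→20:30; 10 h 30 min − 60 min = 9 h 30 min
Sat: in 09:17→09:30, out 17:31→17:30; 8 h 0 min
Total credited: 27 h 0 min.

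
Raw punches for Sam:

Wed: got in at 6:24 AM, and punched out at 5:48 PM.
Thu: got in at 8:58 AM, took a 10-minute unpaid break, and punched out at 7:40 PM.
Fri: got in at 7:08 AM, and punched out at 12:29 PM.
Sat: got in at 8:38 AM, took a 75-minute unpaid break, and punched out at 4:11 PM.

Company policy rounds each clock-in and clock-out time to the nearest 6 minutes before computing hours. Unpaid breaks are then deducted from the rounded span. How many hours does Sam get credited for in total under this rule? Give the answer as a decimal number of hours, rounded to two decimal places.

33.68 hours

Wed: in 6:24 AM→6:24 AM, out 5:48 PM→5:48 PM; 11 h 24 min
Thu: in 8:58 AM→9:00 AM, out 7:40 PM→7:42 PM; 10 h 42 min − 10 min = 10 h 32 min
Fri: in 7:08 AM→7:06 AM, out 12:29 PM→12:30 PM; 5 h 24 min
Sat: in 8:38 AM→8:36 AM, out 4:11 PM→4:12 PM; 7 h 36 min − 75 min = 6 h 21 min
Total credited: 33 h 41 min.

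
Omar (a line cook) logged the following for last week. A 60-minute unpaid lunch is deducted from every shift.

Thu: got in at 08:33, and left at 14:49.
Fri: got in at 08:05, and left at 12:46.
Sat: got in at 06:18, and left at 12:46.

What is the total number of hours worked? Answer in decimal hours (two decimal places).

Thu: 08:33–14:49 = 6 h 16 min; less 60 min break → 5 h 16 min
Fri: 08:05–12:46 = 4 h 41 min; less 60 min break → 3 h 41 min
Sat: 06:18–12:46 = 6 h 28 min; less 60 min break → 5 h 28 min
Total: 5 h 16 min + 3 h 41 min + 5 h 28 min = 14 h 25 min.

14.42 hours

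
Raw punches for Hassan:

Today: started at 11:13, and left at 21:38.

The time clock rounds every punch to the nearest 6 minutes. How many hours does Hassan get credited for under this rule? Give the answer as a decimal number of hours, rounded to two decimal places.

10.40 hours

Today: in 11:13→11:12, out 21:38→21:36; 10 h 24 min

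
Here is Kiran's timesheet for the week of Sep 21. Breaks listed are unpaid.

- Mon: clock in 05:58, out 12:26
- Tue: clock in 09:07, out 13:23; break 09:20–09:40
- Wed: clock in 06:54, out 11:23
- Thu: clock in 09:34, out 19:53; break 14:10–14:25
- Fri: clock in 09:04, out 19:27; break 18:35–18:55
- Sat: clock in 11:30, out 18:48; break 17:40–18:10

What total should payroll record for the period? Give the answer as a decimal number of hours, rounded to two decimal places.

Mon: 05:58–12:26 = 6 h 28 min
Tue: 09:07–13:23 = 4 h 16 min; less 20 min break → 3 h 56 min
Wed: 06:54–11:23 = 4 h 29 min
Thu: 09:34–19:53 = 10 h 19 min; less 15 min break → 10 h 4 min
Fri: 09:04–19:27 = 10 h 23 min; less 20 min break → 10 h 3 min
Sat: 11:30–18:48 = 7 h 18 min; less 30 min break → 6 h 48 min
Total: 6 h 28 min + 3 h 56 min + 4 h 29 min + 10 h 4 min + 10 h 3 min + 6 h 48 min = 41 h 48 min.

41.80 hours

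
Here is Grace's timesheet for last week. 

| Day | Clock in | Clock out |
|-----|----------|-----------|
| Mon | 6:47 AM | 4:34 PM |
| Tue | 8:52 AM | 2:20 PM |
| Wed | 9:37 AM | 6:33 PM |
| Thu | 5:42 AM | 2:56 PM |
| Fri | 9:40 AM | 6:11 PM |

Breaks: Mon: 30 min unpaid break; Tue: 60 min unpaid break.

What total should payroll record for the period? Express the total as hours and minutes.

40 h 26 min

Mon: 6:47 AM–4:34 PM = 9 h 47 min; less 30 min break → 9 h 17 min
Tue: 8:52 AM–2:20 PM = 5 h 28 min; less 60 min break → 4 h 28 min
Wed: 9:37 AM–6:33 PM = 8 h 56 min
Thu: 5:42 AM–2:56 PM = 9 h 14 min
Fri: 9:40 AM–6:11 PM = 8 h 31 min
Total: 9 h 17 min + 4 h 28 min + 8 h 56 min + 9 h 14 min + 8 h 31 min = 40 h 26 min.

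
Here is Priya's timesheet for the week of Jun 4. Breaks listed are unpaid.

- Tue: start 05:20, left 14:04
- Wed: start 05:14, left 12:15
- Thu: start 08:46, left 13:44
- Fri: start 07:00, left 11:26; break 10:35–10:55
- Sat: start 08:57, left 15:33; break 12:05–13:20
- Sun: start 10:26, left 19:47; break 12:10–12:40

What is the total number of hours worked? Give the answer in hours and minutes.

Tue: 05:20–14:04 = 8 h 44 min
Wed: 05:14–12:15 = 7 h 1 min
Thu: 08:46–13:44 = 4 h 58 min
Fri: 07:00–11:26 = 4 h 26 min; less 20 min break → 4 h 6 min
Sat: 08:57–15:33 = 6 h 36 min; less 75 min break → 5 h 21 min
Sun: 10:26–19:47 = 9 h 21 min; less 30 min break → 8 h 51 min
Total: 8 h 44 min + 7 h 1 min + 4 h 58 min + 4 h 6 min + 5 h 21 min + 8 h 51 min = 39 h 1 min.

39 h 1 min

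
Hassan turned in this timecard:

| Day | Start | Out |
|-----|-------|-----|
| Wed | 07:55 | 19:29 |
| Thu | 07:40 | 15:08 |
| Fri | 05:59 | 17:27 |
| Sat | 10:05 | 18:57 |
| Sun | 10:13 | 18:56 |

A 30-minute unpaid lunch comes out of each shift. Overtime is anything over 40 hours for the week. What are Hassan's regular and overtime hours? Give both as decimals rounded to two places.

Wed: 07:55–19:29 = 11 h 34 min; less 30 min break → 11 h 4 min
Thu: 07:40–15:08 = 7 h 28 min; less 30 min break → 6 h 58 min
Fri: 05:59–17:27 = 11 h 28 min; less 30 min break → 10 h 58 min
Sat: 10:05–18:57 = 8 h 52 min; less 30 min break → 8 h 22 min
Sun: 10:13–18:56 = 8 h 43 min; less 30 min break → 8 h 13 min
Total worked: 45 h 35 min = 45.58 h.
Threshold 40 h → overtime 5 h 35 min, regular 40 h 0 min.

Regular 40.00 hours, overtime 5.58 hours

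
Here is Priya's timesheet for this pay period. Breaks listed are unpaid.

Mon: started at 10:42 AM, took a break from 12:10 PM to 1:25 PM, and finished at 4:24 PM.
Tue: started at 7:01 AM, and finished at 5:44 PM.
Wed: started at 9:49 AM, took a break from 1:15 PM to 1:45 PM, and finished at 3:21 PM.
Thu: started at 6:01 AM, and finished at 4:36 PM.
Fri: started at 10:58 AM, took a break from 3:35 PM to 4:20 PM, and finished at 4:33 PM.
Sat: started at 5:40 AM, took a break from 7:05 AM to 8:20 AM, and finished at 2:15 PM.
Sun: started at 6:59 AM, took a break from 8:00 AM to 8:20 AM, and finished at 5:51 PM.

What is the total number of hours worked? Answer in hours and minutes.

53 h 29 min

Mon: 10:42 AM–4:24 PM = 5 h 42 min; less 75 min break → 4 h 27 min
Tue: 7:01 AM–5:44 PM = 10 h 43 min
Wed: 9:49 AM–3:21 PM = 5 h 32 min; less 30 min break → 5 h 2 min
Thu: 6:01 AM–4:36 PM = 10 h 35 min
Fri: 10:58 AM–4:33 PM = 5 h 35 min; less 45 min break → 4 h 50 min
Sat: 5:40 AM–2:15 PM = 8 h 35 min; less 75 min break → 7 h 20 min
Sun: 6:59 AM–5:51 PM = 10 h 52 min; less 20 min break → 10 h 32 min
Total: 4 h 27 min + 10 h 43 min + 5 h 2 min + 10 h 35 min + 4 h 50 min + 7 h 20 min + 10 h 32 min = 53 h 29 min.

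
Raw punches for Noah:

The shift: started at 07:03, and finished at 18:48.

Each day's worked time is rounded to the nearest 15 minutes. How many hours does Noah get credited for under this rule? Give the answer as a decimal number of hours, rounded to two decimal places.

The shift: 07:03–18:48 = 11 h 45 min → rounds to 11 h 45 min

11.75 hours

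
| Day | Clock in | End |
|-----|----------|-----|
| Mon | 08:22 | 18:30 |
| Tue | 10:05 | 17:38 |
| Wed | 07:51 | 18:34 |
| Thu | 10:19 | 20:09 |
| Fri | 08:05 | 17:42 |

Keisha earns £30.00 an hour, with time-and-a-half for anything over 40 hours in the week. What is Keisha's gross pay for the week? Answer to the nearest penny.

Mon: 08:22–18:30 = 10 h 8 min
Tue: 10:05–17:38 = 7 h 33 min
Wed: 07:51–18:34 = 10 h 43 min
Thu: 10:19–20:09 = 9 h 50 min
Fri: 08:05–17:42 = 9 h 37 min
Total worked: 47 h 51 min = 2871 min.
Regular 40 h 0 min = 2400 min at £30.00/h; overtime 7 h 51 min = 471 min at £45.00/h.
Pay = (2400 × £30.00 + 471 × £45.00) ÷ 60 = £1553.25.

£1553.25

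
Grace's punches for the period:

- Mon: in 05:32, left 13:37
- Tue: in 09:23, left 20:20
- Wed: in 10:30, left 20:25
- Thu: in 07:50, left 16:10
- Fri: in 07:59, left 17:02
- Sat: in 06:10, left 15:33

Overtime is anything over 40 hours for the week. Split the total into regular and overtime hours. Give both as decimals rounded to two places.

Regular 40.00 hours, overtime 15.72 hours

Mon: 05:32–13:37 = 8 h 5 min
Tue: 09:23–20:20 = 10 h 57 min
Wed: 10:30–20:25 = 9 h 55 min
Thu: 07:50–16:10 = 8 h 20 min
Fri: 07:59–17:02 = 9 h 3 min
Sat: 06:10–15:33 = 9 h 23 min
Total worked: 55 h 43 min = 55.72 h.
Threshold 40 h → overtime 15 h 43 min, regular 40 h 0 min.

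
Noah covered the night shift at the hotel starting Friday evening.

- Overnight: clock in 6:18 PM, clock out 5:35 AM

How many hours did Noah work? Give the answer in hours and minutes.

Overnight: 6:18 PM → midnight = 5 h 42 min; midnight → 5:35 AM = 5 h 35 min; span 11 h 17 min

11 h 17 min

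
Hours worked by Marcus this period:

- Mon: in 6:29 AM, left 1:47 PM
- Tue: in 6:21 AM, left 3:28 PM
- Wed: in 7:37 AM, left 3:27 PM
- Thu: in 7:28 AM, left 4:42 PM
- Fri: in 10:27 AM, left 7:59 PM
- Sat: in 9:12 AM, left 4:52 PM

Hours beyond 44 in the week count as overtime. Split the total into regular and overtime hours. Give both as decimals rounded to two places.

Mon: 6:29 AM–1:47 PM = 7 h 18 min
Tue: 6:21 AM–3:28 PM = 9 h 7 min
Wed: 7:37 AM–3:27 PM = 7 h 50 min
Thu: 7:28 AM–4:42 PM = 9 h 14 min
Fri: 10:27 AM–7:59 PM = 9 h 32 min
Sat: 9:12 AM–4:52 PM = 7 h 40 min
Total worked: 50 h 41 min = 50.68 h.
Threshold 44 h → overtime 6 h 41 min, regular 44 h 0 min.

Regular 44.00 hours, overtime 6.68 hours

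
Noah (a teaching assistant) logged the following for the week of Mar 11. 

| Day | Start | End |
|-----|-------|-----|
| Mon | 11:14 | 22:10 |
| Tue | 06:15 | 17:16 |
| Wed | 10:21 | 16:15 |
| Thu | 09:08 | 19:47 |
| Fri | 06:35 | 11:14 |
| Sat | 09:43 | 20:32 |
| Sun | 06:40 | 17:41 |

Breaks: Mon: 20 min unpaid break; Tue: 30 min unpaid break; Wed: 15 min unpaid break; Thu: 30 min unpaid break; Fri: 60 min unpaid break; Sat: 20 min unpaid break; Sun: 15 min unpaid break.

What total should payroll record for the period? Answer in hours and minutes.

Mon: 11:14–22:10 = 10 h 56 min; less 20 min break → 10 h 36 min
Tue: 06:15–17:16 = 11 h 1 min; less 30 min break → 10 h 31 min
Wed: 10:21–16:15 = 5 h 54 min; less 15 min break → 5 h 39 min
Thu: 09:08–19:47 = 10 h 39 min; less 30 min break → 10 h 9 min
Fri: 06:35–11:14 = 4 h 39 min; less 60 min break → 3 h 39 min
Sat: 09:43–20:32 = 10 h 49 min; less 20 min break → 10 h 29 min
Sun: 06:40–17:41 = 11 h 1 min; less 15 min break → 10 h 46 min
Total: 10 h 36 min + 10 h 31 min + 5 h 39 min + 10 h 9 min + 3 h 39 min + 10 h 29 min + 10 h 46 min = 61 h 49 min.

61 h 49 min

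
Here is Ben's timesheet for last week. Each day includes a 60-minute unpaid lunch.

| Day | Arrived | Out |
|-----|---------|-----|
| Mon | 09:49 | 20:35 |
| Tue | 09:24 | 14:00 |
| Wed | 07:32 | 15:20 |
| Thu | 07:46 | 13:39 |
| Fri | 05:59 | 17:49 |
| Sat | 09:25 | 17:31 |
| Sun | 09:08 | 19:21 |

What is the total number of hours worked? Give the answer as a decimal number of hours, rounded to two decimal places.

52.20 hours

Mon: 09:49–20:35 = 10 h 46 min; less 60 min break → 9 h 46 min
Tue: 09:24–14:00 = 4 h 36 min; less 60 min break → 3 h 36 min
Wed: 07:32–15:20 = 7 h 48 min; less 60 min break → 6 h 48 min
Thu: 07:46–13:39 = 5 h 53 min; less 60 min break → 4 h 53 min
Fri: 05:59–17:49 = 11 h 50 min; less 60 min break → 10 h 50 min
Sat: 09:25–17:31 = 8 h 6 min; less 60 min break → 7 h 6 min
Sun: 09:08–19:21 = 10 h 13 min; less 60 min break → 9 h 13 min
Total: 9 h 46 min + 3 h 36 min + 6 h 48 min + 4 h 53 min + 10 h 50 min + 7 h 6 min + 9 h 13 min = 52 h 12 min.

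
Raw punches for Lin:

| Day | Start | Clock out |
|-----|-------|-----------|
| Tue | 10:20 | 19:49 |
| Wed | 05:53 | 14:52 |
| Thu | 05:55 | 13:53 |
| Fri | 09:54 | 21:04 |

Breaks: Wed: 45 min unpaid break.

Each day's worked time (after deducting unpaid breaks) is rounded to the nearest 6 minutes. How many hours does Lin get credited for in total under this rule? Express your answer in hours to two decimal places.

Tue: 10:20–19:49 = 9 h 29 min → rounds to 9 h 30 min
Wed: 05:53–14:52 = 8 h 59 min − 45 min = 8 h 14 min → rounds to 8 h 12 min
Thu: 05:55–13:53 = 7 h 58 min → rounds to 8 h 0 min
Fri: 09:54–21:04 = 11 h 10 min → rounds to 11 h 12 min
Total credited: 36 h 54 min.

36.90 hours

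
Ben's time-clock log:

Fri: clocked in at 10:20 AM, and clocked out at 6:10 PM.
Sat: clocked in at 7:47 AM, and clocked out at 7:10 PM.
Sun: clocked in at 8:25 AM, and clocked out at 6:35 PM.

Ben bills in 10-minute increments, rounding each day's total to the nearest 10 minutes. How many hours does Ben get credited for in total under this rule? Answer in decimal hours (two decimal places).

Fri: 10:20 AM–6:10 PM = 7 h 50 min → rounds to 7 h 50 min
Sat: 7:47 AM–7:10 PM = 11 h 23 min → rounds to 11 h 20 min
Sun: 8:25 AM–6:35 PM = 10 h 10 min → rounds to 10 h 10 min
Total credited: 29 h 20 min.

29.33 hours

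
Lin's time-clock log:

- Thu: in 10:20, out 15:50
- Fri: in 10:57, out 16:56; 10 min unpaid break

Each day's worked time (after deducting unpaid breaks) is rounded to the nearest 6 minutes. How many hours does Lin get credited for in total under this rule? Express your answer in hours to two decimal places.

11.30 hours

Thu: 10:20–15:50 = 5 h 30 min → rounds to 5 h 30 min
Fri: 10:57–16:56 = 5 h 59 min − 10 min = 5 h 49 min → rounds to 5 h 48 min
Total credited: 11 h 18 min.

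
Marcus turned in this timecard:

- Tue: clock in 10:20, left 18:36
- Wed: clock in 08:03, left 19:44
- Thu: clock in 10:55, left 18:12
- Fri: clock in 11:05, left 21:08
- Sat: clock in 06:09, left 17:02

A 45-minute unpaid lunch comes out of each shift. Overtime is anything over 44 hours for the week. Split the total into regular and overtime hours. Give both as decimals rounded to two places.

Tue: 10:20–18:36 = 8 h 16 min; less 45 min break → 7 h 31 min
Wed: 08:03–19:44 = 11 h 41 min; less 45 min break → 10 h 56 min
Thu: 10:55–18:12 = 7 h 17 min; less 45 min break → 6 h 32 min
Fri: 11:05–21:08 = 10 h 3 min; less 45 min break → 9 h 18 min
Sat: 06:09–17:02 = 10 h 53 min; less 45 min break → 10 h 8 min
Total worked: 44 h 25 min = 44.42 h.
Threshold 44 h → overtime 0 h 25 min, regular 44 h 0 min.

Regular 44.00 hours, overtime 0.42 hours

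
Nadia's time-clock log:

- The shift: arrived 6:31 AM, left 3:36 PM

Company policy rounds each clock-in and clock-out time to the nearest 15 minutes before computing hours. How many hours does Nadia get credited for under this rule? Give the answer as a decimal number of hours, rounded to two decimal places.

9.00 hours

The shift: in 6:31 AM→6:30 AM, out 3:36 PM→3:30 PM; 9 h 0 min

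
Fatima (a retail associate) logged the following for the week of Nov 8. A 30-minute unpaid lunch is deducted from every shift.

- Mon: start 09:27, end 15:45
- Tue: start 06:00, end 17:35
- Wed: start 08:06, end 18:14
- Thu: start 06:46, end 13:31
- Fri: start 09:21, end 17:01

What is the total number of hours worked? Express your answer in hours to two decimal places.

39.93 hours

Mon: 09:27–15:45 = 6 h 18 min; less 30 min break → 5 h 48 min
Tue: 06:00–17:35 = 11 h 35 min; less 30 min break → 11 h 5 min
Wed: 08:06–18:14 = 10 h 8 min; less 30 min break → 9 h 38 min
Thu: 06:46–13:31 = 6 h 45 min; less 30 min break → 6 h 15 min
Fri: 09:21–17:01 = 7 h 40 min; less 30 min break → 7 h 10 min
Total: 5 h 48 min + 11 h 5 min + 9 h 38 min + 6 h 15 min + 7 h 10 min = 39 h 56 min.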